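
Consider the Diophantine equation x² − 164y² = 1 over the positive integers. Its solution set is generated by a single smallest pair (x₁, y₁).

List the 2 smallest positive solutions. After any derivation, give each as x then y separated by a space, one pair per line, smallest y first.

2049 160
8396801 655680

√164 = [12; 1,4,6,4,1,24, …], period ℓ=6 (even) → k=5
a_0=12:  p_0=12·1+0=12,  q_0=12·0+1=1
a_1=1:  p_1=1·12+1=13,  q_1=1·1+0=1
a_2=4:  p_2=4·13+12=64,  q_2=4·1+1=5
a_3=6:  p_3=6·64+13=397,  q_3=6·5+1=31
a_4=4:  p_4=4·397+64=1652,  q_4=4·31+5=129
a_5=1:  p_5=1·1652+397=2049,  q_5=1·129+31=160
fundamental: x₁=2049, y₁=160  (since 4198401 − 164·25600 = 1)
n=2: (2049,160)∘(2049,160) = (2049·2049+164·160·160, 2049·160+160·2049) = (8396801,655680)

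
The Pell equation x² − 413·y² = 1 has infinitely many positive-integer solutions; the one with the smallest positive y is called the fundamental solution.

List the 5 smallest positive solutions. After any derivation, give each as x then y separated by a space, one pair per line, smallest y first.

d=413: √d = [20; 3,9,1,4,1,9,3,40] (ℓ=8, even), read p_7/q_7
i=0: a=20 ⇒ p=20, q=1
…
i=6: a=9 ⇒ p=36560, q=1799
i=7: a=3 ⇒ p=113399, q=5580
→ (113399, 5580).  Check: 113399²=12859333201, 413·5580²=12859333200, difference 1.
n=2: (113399,5580)∘(113399,5580) = (113399·113399+413·5580·5580, 113399·5580+5580·113399) = (25718666401,1265532840)
n=3: (25718666401,1265532840)∘(113399,5580) = (113399·25718666401+413·5580·1265532840, 113399·1265532840+5580·25718666401) = (5832942102300599,287020317040740)
n=4: (5832942102300599,287020317040740)∘(113399,5580) = (113399·5832942102300599+413·5580·287020317040740, 113399·287020317040740+5580·5832942102300599) = (1322899602891852585601,65095633862940217680)
n=5: (1322899602891852585601,65095633862940217680)∘(113399,5580) = (113399·1322899602891852585601+413·5580·65095633862940217680, 113399·65095633862940217680+5580·1322899602891852585601) = (300030984130833440606834999,14763559568560095172347900)

113399 5580
25718666401 1265532840
5832942102300599 287020317040740
1322899602891852585601 65095633862940217680
300030984130833440606834999 14763559568560095172347900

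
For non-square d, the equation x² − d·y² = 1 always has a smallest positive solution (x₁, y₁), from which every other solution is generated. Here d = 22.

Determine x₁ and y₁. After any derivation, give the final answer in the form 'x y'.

√22 = [4; 1,2,4,2,1,8, …], period ℓ=6 (even) → k=5
i=0: a=4 ⇒ p=4, q=1
…
i=4: a=2 ⇒ p=136, q=29
i=5: a=1 ⇒ p=197, q=42
(x₁, y₁) = (197, 42);  197² − 22·42² = 1 ✓

197 42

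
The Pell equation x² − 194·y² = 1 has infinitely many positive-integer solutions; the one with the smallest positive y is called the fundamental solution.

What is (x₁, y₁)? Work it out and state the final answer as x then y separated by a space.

[13; 1,12,1,26] for √194; ℓ=4 ⇒ convergent index 3
i=0: a=13 ⇒ p=13, q=1
…
i=2: a=12 ⇒ p=181, q=13
i=3: a=1 ⇒ p=195, q=14
fundamental: x₁=195, y₁=14  (since 38025 − 194·196 = 1)

195 14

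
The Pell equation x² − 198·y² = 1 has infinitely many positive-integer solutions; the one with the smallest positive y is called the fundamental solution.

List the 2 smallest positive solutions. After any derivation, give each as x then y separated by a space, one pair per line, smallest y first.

197 14
77617 5516

[14; 14,28] for √198; ℓ=2 ⇒ convergent index 1
i=0: a=14 ⇒ p=14, q=1
i=1: a=14 ⇒ p=197, q=14
fundamental: x₁=197, y₁=14  (since 38809 − 198·196 = 1)
(197+14√198)^2 = 77617 + 5516√198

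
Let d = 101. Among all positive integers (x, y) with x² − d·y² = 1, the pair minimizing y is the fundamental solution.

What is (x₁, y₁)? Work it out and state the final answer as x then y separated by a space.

[10; 20] for √101; ℓ=1 ⇒ convergent index 1
step 0: (10, 1)  from 10·(1,0) + (0,1)
step 1: (201, 20)  from 20·(10,1) + (1,0)
fundamental: x₁=201, y₁=20  (since 40401 − 101·400 = 1)

201 20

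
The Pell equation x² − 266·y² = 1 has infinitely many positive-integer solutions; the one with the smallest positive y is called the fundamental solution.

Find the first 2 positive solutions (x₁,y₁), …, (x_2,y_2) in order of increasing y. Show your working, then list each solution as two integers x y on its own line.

685 42
938449 57540

d=266: √d = [16; 3,4,3,32] (ℓ=4, even), read p_3/q_3
a_0=16:  p_0=16·1+0=16,  q_0=16·0+1=1
a_1=3:  p_1=3·16+1=49,  q_1=3·1+0=3
a_2=4:  p_2=4·49+16=212,  q_2=4·3+1=13
a_3=3:  p_3=3·212+49=685,  q_3=3·13+3=42
(x₁, y₁) = (685, 42);  685² − 266·42² = 1 ✓
k=2:  x_2 = 685·685+266·42·42 = 938449,  y_2 = 685·42+42·685 = 57540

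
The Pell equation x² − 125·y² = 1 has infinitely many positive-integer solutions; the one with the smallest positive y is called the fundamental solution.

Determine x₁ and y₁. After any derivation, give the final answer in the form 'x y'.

√125 = [11; 5,1,1,5,22, …], period ℓ=5 (odd) → k=9
k=0  a_k=11  p_k/q_k = 11/1
…
k=2  a_k=1  p_k/q_k = 67/6
…
k=5  a_k=22  p_k/q_k = 15127/1353
k=6  a_k=5  p_k/q_k = 76317/6826
…
k=8  a_k=1  p_k/q_k = 167761/15005
k=9  a_k=5  p_k/q_k = 930249/83204
→ (930249, 83204).  Check: 930249²=865363202001, 125·83204²=865363202000, difference 1.

930249 83204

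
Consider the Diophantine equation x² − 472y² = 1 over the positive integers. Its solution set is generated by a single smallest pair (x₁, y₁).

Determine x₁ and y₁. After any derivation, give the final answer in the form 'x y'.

√472 → a₀=21, period (1,2,1,1,1,…,2,1,42); ℓ=14 even so k=13
i=0: a=21 ⇒ p=21, q=1
…
i=2: a=2 ⇒ p=65, q=3
…
i=5: a=1 ⇒ p=239, q=11
…
i=7: a=5 ⇒ p=5779, q=266
i=8: a=4 ⇒ p=24224, q=1115
…
i=12: a=2 ⇒ p=222687, q=10250
i=13: a=1 ⇒ p=306917, q=14127
→ (306917, 14127).  Check: 306917²=94198044889, 472·14127²=94198044888, difference 1.

306917 14127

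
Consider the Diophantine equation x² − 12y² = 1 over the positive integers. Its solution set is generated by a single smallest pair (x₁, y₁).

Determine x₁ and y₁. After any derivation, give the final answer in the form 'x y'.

√12 = [3; 2,6, …], period ℓ=2 (even) → k=1
i=0: a=3 ⇒ p=3, q=1
i=1: a=2 ⇒ p=7, q=2
(x₁, y₁) = (7, 2);  7² − 12·2² = 1 ✓

7 2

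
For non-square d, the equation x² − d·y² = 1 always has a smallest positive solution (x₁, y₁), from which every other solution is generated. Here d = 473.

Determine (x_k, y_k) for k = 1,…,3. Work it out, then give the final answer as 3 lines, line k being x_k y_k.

√473 → a₀=21, period (1,2,1,42); ℓ=4 even so k=3
step 0: (21, 1)  from 21·(1,0) + (0,1)
…
step 2: (65, 3)  from 2·(22,1) + (21,1)
step 3: (87, 4)  from 1·(65,3) + (22,1)
→ (87, 4).  Check: 87²=7569, 473·4²=7568, difference 1.
k=2:  x_2 = 87·87+473·4·4 = 15137,  y_2 = 87·4+4·87 = 696
k=3:  x_3 = 87·15137+473·4·696 = 2633751,  y_3 = 87·696+4·15137 = 121100

87 4
15137 696
2633751 121100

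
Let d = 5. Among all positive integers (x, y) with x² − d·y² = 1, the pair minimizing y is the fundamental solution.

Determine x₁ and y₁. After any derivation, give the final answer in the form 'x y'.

9 4

d=5: √d = [2; 4] (ℓ=1, odd), read p_1/q_1
i=0: a=2 ⇒ p=2, q=1
i=1: a=4 ⇒ p=9, q=4
→ (9, 4).  Check: 9²=81, 5·4²=80, difference 1.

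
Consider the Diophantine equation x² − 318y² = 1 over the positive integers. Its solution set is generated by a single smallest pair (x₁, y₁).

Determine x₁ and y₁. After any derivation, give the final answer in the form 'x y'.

[17; 1,4,1,34] for √318; ℓ=4 ⇒ convergent index 3
k=0  a_k=17  p_k/q_k = 17/1
k=1  a_k=1  p_k/q_k = 18/1
k=2  a_k=4  p_k/q_k = 89/5
k=3  a_k=1  p_k/q_k = 107/6
→ (107, 6).  Check: 107²=11449, 318·6²=11448, difference 1.

107 6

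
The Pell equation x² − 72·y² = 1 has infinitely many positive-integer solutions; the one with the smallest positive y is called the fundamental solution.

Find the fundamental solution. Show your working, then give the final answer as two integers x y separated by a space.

[8; 2,16] for √72; ℓ=2 ⇒ convergent index 1
i=0: a=8 ⇒ p=8, q=1
i=1: a=2 ⇒ p=17, q=2
→ (17, 2).  Check: 17²=289, 72·2²=288, difference 1.

17 2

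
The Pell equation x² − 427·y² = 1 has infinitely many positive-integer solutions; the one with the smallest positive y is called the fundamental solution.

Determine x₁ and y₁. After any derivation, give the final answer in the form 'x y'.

62 3

√427 → a₀=20, period (1,1,1,40); ℓ=4 even so k=3
i=0: a=20 ⇒ p=20, q=1
i=1: a=1 ⇒ p=21, q=1
i=2: a=1 ⇒ p=41, q=2
i=3: a=1 ⇒ p=62, q=3
fundamental: x₁=62, y₁=3  (since 3844 − 427·9 = 1)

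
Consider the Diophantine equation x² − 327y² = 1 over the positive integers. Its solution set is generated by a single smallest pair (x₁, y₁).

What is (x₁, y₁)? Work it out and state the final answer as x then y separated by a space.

217 12

[18; 12,36] for √327; ℓ=2 ⇒ convergent index 1
i=0: a=18 ⇒ p=18, q=1
i=1: a=12 ⇒ p=217, q=12
(x₁, y₁) = (217, 12);  217² − 327·12² = 1 ✓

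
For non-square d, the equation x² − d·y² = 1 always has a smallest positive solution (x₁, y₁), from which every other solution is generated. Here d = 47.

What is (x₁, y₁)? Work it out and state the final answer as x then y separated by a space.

√47 → a₀=6, period (1,5,1,12); ℓ=4 even so k=3
step 0: (6, 1)  from 6·(1,0) + (0,1)
step 1: (7, 1)  from 1·(6,1) + (1,0)
step 2: (41, 6)  from 5·(7,1) + (6,1)
step 3: (48, 7)  from 1·(41,6) + (7,1)
(x₁, y₁) = (48, 7);  48² − 47·7² = 1 ✓

48 7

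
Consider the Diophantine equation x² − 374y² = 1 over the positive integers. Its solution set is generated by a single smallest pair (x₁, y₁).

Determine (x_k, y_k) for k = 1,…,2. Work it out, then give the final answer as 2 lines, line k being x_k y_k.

d=374: √d = [19; 2,1,18,1,2,38] (ℓ=6, even), read p_5/q_5
k=0  a_k=19  p_k/q_k = 19/1
…
k=4  a_k=1  p_k/q_k = 1141/59
k=5  a_k=2  p_k/q_k = 3365/174
→ (3365, 174).  Check: 3365²=11323225, 374·174²=11323224, difference 1.
(x_2, y_2) = (3365·3365 + 374·174·174, 3365·174 + 174·3365) = (22646449, 1171020)

3365 174
22646449 1171020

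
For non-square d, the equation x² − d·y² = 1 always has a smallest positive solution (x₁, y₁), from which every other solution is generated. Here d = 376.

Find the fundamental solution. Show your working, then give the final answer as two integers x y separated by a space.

√376 = [19; 2,1,1,3,1,…,1,2,38, …], period ℓ=16 (even) → k=15
step 0: (19, 1)  from 19·(1,0) + (0,1)
…
step 2: (58, 3)  from 1·(39,2) + (19,1)
step 3: (97, 5)  from 1·(58,3) + (39,2)
step 4: (349, 18)  from 3·(97,5) + (58,3)
…
step 7: (2928, 151)  from 2·(1241,64) + (446,23)
step 8: (12953, 668)  from 4·(2928,151) + (1241,64)
…
step 10: (70621, 3642)  from 2·(28834,1487) + (12953,668)
…
step 14: (837427, 43187)  from 1·(468441,24158) + (368986,19029)
step 15: (2143295, 110532)  from 2·(837427,43187) + (468441,24158)
(x₁, y₁) = (2143295, 110532);  2143295² − 376·110532² = 1 ✓

2143295 110532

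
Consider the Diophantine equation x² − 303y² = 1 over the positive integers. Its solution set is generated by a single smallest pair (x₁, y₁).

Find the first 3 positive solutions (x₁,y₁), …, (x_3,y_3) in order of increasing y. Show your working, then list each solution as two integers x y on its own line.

√303 → a₀=17, period (2,2,5,2,2,34); ℓ=6 even so k=5
k=0  a_k=17  p_k/q_k = 17/1
k=1  a_k=2  p_k/q_k = 35/2
…
k=3  a_k=5  p_k/q_k = 470/27
k=4  a_k=2  p_k/q_k = 1027/59
k=5  a_k=2  p_k/q_k = 2524/145
→ (2524, 145).  Check: 2524²=6370576, 303·145²=6370575, difference 1.
(x_2, y_2) = (2524·2524 + 303·145·145, 2524·145 + 145·2524) = (12741151, 731960)
(x_3, y_3) = (2524·12741151 + 303·145·731960, 2524·731960 + 145·12741151) = (64317327724, 3694933935)

2524 145
12741151 731960
64317327724 3694933935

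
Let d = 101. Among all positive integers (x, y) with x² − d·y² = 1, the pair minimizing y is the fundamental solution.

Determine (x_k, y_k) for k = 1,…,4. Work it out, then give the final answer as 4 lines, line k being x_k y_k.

d=101: √d = [10; 20] (ℓ=1, odd), read p_1/q_1
a_0=10:  p_0=10·1+0=10,  q_0=10·0+1=1
a_1=20:  p_1=20·10+1=201,  q_1=20·1+0=20
(x₁, y₁) = (201, 20);  201² − 101·20² = 1 ✓
(201+20√101)^2 = 80801 + 8040√101
(201+20√101)^3 = 32481801 + 3232060√101
(201+20√101)^4 = 13057603201 + 1299280080√101

201 20
80801 8040
32481801 3232060
13057603201 1299280080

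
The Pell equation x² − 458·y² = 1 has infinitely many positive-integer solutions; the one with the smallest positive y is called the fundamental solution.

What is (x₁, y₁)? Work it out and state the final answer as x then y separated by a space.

22899 1070

√458 → a₀=21, period (2,2,42); ℓ=3 odd so k=5
a_0=21:  p_0=21·1+0=21,  q_0=21·0+1=1
a_1=2:  p_1=2·21+1=43,  q_1=2·1+0=2
…
a_3=42:  p_3=42·107+43=4537,  q_3=42·5+2=212
a_4=2:  p_4=2·4537+107=9181,  q_4=2·212+5=429
a_5=2:  p_5=2·9181+4537=22899,  q_5=2·429+212=1070
fundamental: x₁=22899, y₁=1070  (since 524364201 − 458·1144900 = 1)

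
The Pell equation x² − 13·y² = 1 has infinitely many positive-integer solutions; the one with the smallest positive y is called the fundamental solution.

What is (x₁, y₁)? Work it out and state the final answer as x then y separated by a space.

√13 → a₀=3, period (1,1,1,1,6); ℓ=5 odd so k=9
a_0=3:  p_0=3·1+0=3,  q_0=3·0+1=1
a_1=1:  p_1=1·3+1=4,  q_1=1·1+0=1
a_2=1:  p_2=1·4+3=7,  q_2=1·1+1=2
a_3=1:  p_3=1·7+4=11,  q_3=1·2+1=3
a_4=1:  p_4=1·11+7=18,  q_4=1·3+2=5
a_5=6:  p_5=6·18+11=119,  q_5=6·5+3=33
…
a_8=1:  p_8=1·256+137=393,  q_8=1·71+38=109
a_9=1:  p_9=1·393+256=649,  q_9=1·109+71=180
→ (649, 180).  Check: 649²=421201, 13·180²=421200, difference 1.

649 180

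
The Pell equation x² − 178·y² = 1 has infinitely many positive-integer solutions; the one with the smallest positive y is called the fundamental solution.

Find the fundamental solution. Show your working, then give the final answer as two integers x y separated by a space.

1601 120

√178 → a₀=13, period (2,1,12,1,2,26); ℓ=6 even so k=5
step 0: (13, 1)  from 13·(1,0) + (0,1)
step 1: (27, 2)  from 2·(13,1) + (1,0)
step 2: (40, 3)  from 1·(27,2) + (13,1)
step 3: (507, 38)  from 12·(40,3) + (27,2)
step 4: (547, 41)  from 1·(507,38) + (40,3)
step 5: (1601, 120)  from 2·(547,41) + (507,38)
→ (1601, 120).  Check: 1601²=2563201, 178·120²=2563200, difference 1.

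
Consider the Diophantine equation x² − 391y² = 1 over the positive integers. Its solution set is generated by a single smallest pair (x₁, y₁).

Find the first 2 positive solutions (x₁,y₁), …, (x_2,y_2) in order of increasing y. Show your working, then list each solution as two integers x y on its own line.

√391 → a₀=19, period (1,3,2,2,1,…,3,1,38); ℓ=16 even so k=15
a_0=19:  p_0=19·1+0=19,  q_0=19·0+1=1
a_1=1:  p_1=1·19+1=20,  q_1=1·1+0=1
a_2=3:  p_2=3·20+19=79,  q_2=3·1+1=4
a_3=2:  p_3=2·79+20=178,  q_3=2·4+1=9
a_4=2:  p_4=2·178+79=435,  q_4=2·9+4=22
…
a_6=1:  p_6=1·613+435=1048,  q_6=1·31+22=53
a_7=2:  p_7=2·1048+613=2709,  q_7=2·53+31=137
a_8=19:  p_8=19·2709+1048=52519,  q_8=19·137+53=2656
…
a_10=1:  p_10=1·107747+52519=160266,  q_10=1·5449+2656=8105
…
a_13=2:  p_13=2·696292+268013=1660597,  q_13=2·35213+13554=83980
a_14=3:  p_14=3·1660597+696292=5678083,  q_14=3·83980+35213=287153
a_15=1:  p_15=1·5678083+1660597=7338680,  q_15=1·287153+83980=371133
→ (7338680, 371133).  Check: 7338680²=53856224142400, 391·371133²=53856224142399, difference 1.
k=2:  x_2 = 7338680·7338680+391·371133·371133 = 107712448284799,  y_2 = 7338680·371133+371133·7338680 = 5447252648880

7338680 371133
107712448284799 5447252648880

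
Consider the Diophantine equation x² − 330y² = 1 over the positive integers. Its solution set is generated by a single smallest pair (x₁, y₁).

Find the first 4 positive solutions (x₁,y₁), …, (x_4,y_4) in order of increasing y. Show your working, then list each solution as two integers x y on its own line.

d=330: √d = [18; 6,36] (ℓ=2, even), read p_1/q_1
a_0=18:  p_0=18·1+0=18,  q_0=18·0+1=1
a_1=6:  p_1=6·18+1=109,  q_1=6·1+0=6
→ (109, 6).  Check: 109²=11881, 330·6²=11880, difference 1.
n=2: (109,6)∘(109,6) = (109·109+330·6·6, 109·6+6·109) = (23761,1308)
n=3: (23761,1308)∘(109,6) = (109·23761+330·6·1308, 109·1308+6·23761) = (5179789,285138)
n=4: (5179789,285138)∘(109,6) = (109·5179789+330·6·285138, 109·285138+6·5179789) = (1129170241,62158776)

109 6
23761 1308
5179789 285138
1129170241 62158776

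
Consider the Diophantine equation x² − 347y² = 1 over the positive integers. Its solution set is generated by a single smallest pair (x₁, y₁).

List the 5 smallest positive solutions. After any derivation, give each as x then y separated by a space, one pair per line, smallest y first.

641602 34443
823306252807 44197395372
1056469876826312026 56714274530897445
1355666371822207590758497 72775983935101527618408
1739596510986687599414840072362 93386433689401306371520721787

d=347: √d = [18; 1,1,1,2,4,…,1,1,36] (ℓ=14, even), read p_13/q_13
i=0: a=18 ⇒ p=18, q=1
i=1: a=1 ⇒ p=19, q=1
i=2: a=1 ⇒ p=37, q=2
…
i=4: a=2 ⇒ p=149, q=8
i=5: a=4 ⇒ p=652, q=35
i=6: a=1 ⇒ p=801, q=43
…
i=8: a=1 ⇒ p=15070, q=809
…
i=12: a=1 ⇒ p=402885, q=21628
i=13: a=1 ⇒ p=641602, q=34443
fundamental: x₁=641602, y₁=34443  (since 411653126404 − 347·1186320249 = 1)
k=2:  x_2 = 641602·641602+347·34443·34443 = 823306252807,  y_2 = 641602·34443+34443·641602 = 44197395372
k=3:  x_3 = 641602·823306252807+347·34443·44197395372 = 1056469876826312026,  y_3 = 641602·44197395372+34443·823306252807 = 56714274530897445
k=4:  x_4 = 641602·1056469876826312026+347·34443·56714274530897445 = 1355666371822207590758497,  y_4 = 641602·56714274530897445+34443·1056469876826312026 = 72775983935101527618408
k=5:  x_5 = 641602·1355666371822207590758497+347·34443·72775983935101527618408 = 1739596510986687599414840072362,  y_5 = 641602·72775983935101527618408+34443·1355666371822207590758497 = 93386433689401306371520721787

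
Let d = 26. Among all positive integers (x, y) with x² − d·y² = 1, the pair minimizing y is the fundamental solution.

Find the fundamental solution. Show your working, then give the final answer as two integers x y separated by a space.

√26 → a₀=5, period (10); ℓ=1 odd so k=1
k=0  a_k=5  p_k/q_k = 5/1
k=1  a_k=10  p_k/q_k = 51/10
→ (51, 10).  Check: 51²=2601, 26·10²=2600, difference 1.

51 10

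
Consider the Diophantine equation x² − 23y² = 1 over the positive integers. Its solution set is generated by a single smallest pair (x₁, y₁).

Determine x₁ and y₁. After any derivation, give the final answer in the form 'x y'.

24 5

d=23: √d = [4; 1,3,1,8] (ℓ=4, even), read p_3/q_3
step 0: (4, 1)  from 4·(1,0) + (0,1)
step 1: (5, 1)  from 1·(4,1) + (1,0)
step 2: (19, 4)  from 3·(5,1) + (4,1)
step 3: (24, 5)  from 1·(19,4) + (5,1)
→ (24, 5).  Check: 24²=576, 23·5²=575, difference 1.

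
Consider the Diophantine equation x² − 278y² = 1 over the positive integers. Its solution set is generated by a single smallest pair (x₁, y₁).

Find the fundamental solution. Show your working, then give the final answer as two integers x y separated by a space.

2501 150

d=278: √d = [16; 1,2,16,2,1,32] (ℓ=6, even), read p_5/q_5
step 0: (16, 1)  from 16·(1,0) + (0,1)
…
step 3: (817, 49)  from 16·(50,3) + (17,1)
step 4: (1684, 101)  from 2·(817,49) + (50,3)
step 5: (2501, 150)  from 1·(1684,101) + (817,49)
(x₁, y₁) = (2501, 150);  2501² − 278·150² = 1 ✓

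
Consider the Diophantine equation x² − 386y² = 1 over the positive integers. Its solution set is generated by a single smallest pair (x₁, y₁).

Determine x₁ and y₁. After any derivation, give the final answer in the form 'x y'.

d=386: √d = [19; 1,1,1,4,1,18,1,4,1,1,1,38] (ℓ=12, even), read p_11/q_11
i=0: a=19 ⇒ p=19, q=1
…
i=2: a=1 ⇒ p=39, q=2
i=3: a=1 ⇒ p=59, q=3
…
i=6: a=18 ⇒ p=6287, q=320
…
i=10: a=1 ⇒ p=72163, q=3673
i=11: a=1 ⇒ p=111555, q=5678
→ (111555, 5678).  Check: 111555²=12444518025, 386·5678²=12444518024, difference 1.

111555 5678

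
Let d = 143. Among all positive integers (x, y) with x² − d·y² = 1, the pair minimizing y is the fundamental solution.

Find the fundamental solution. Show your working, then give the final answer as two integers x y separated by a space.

12 1

√143 = [11; 1,22, …], period ℓ=2 (even) → k=1
step 0: (11, 1)  from 11·(1,0) + (0,1)
step 1: (12, 1)  from 1·(11,1) + (1,0)
fundamental: x₁=12, y₁=1  (since 144 − 143·1 = 1)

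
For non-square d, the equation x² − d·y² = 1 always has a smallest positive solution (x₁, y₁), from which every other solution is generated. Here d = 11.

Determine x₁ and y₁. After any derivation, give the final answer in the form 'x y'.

[3; 3,6] for √11; ℓ=2 ⇒ convergent index 1
i=0: a=3 ⇒ p=3, q=1
i=1: a=3 ⇒ p=10, q=3
→ (10, 3).  Check: 10²=100, 11·3²=99, difference 1.

10 3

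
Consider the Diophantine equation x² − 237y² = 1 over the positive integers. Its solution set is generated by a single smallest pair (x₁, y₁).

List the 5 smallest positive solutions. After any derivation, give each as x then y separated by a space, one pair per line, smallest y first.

228151 14820
104105757601 6762395640
47503665404623351 3085694655308460
21676017531356338550401 1408008642599798519280
9890810151545456327820453751 642477159632487569289194100

√237 → a₀=15, period (2,1,1,7,10,7,1,1,2,30); ℓ=10 even so k=9
a_0=15:  p_0=15·1+0=15,  q_0=15·0+1=1
a_1=2:  p_1=2·15+1=31,  q_1=2·1+0=2
a_2=1:  p_2=1·31+15=46,  q_2=1·2+1=3
a_3=1:  p_3=1·46+31=77,  q_3=1·3+2=5
a_4=7:  p_4=7·77+46=585,  q_4=7·5+3=38
a_5=10:  p_5=10·585+77=5927,  q_5=10·38+5=385
a_6=7:  p_6=7·5927+585=42074,  q_6=7·385+38=2733
…
a_8=1:  p_8=1·48001+42074=90075,  q_8=1·3118+2733=5851
a_9=2:  p_9=2·90075+48001=228151,  q_9=2·5851+3118=14820
→ (228151, 14820).  Check: 228151²=52052878801, 237·14820²=52052878800, difference 1.
(228151+14820√237)^2 = 104105757601 + 6762395640√237
(228151+14820√237)^3 = 47503665404623351 + 3085694655308460√237
(228151+14820√237)^4 = 21676017531356338550401 + 1408008642599798519280√237
(228151+14820√237)^5 = 9890810151545456327820453751 + 642477159632487569289194100√237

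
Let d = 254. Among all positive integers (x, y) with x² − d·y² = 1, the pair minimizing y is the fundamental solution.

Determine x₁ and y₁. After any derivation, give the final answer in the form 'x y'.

255 16

d=254: √d = [15; 1,14,1,30] (ℓ=4, even), read p_3/q_3
a_0=15:  p_0=15·1+0=15,  q_0=15·0+1=1
…
a_2=14:  p_2=14·16+15=239,  q_2=14·1+1=15
a_3=1:  p_3=1·239+16=255,  q_3=1·15+1=16
fundamental: x₁=255, y₁=16  (since 65025 − 254·256 = 1)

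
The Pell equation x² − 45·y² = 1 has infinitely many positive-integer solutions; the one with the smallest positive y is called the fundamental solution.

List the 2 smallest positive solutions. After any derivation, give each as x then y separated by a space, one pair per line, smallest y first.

√45 = [6; 1,2,2,2,1,12, …], period ℓ=6 (even) → k=5
step 0: (6, 1)  from 6·(1,0) + (0,1)
step 1: (7, 1)  from 1·(6,1) + (1,0)
step 2: (20, 3)  from 2·(7,1) + (6,1)
step 3: (47, 7)  from 2·(20,3) + (7,1)
step 4: (114, 17)  from 2·(47,7) + (20,3)
step 5: (161, 24)  from 1·(114,17) + (47,7)
fundamental: x₁=161, y₁=24  (since 25921 − 45·576 = 1)
n=2: (161,24)∘(161,24) = (161·161+45·24·24, 161·24+24·161) = (51841,7728)

161 24
51841 7728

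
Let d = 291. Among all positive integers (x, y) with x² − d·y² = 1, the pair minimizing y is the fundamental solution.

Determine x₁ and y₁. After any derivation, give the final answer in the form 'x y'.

d=291: √d = [17; 17,34] (ℓ=2, even), read p_1/q_1
i=0: a=17 ⇒ p=17, q=1
i=1: a=17 ⇒ p=290, q=17
(x₁, y₁) = (290, 17);  290² − 291·17² = 1 ✓

290 17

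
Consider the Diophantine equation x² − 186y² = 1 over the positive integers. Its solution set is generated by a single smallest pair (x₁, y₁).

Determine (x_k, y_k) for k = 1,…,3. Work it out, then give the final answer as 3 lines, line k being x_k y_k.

√186 → a₀=13, period (1,1,1,3,4,3,1,1,1,26); ℓ=10 even so k=9
k=0  a_k=13  p_k/q_k = 13/1
k=1  a_k=1  p_k/q_k = 14/1
k=2  a_k=1  p_k/q_k = 27/2
…
k=4  a_k=3  p_k/q_k = 150/11
k=5  a_k=4  p_k/q_k = 641/47
k=6  a_k=3  p_k/q_k = 2073/152
k=7  a_k=1  p_k/q_k = 2714/199
k=8  a_k=1  p_k/q_k = 4787/351
k=9  a_k=1  p_k/q_k = 7501/550
→ (7501, 550).  Check: 7501²=56265001, 186·550²=56265000, difference 1.
(7501+550√186)^2 = 112530001 + 8251100√186
(7501+550√186)^3 = 1688175067501 + 123783001650√186

7501 550
112530001 8251100
1688175067501 123783001650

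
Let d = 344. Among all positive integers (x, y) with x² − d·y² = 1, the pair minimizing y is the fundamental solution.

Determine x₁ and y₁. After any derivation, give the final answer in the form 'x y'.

d=344: √d = [18; 1,1,4,1,3,1,4,1,1,36] (ℓ=10, even), read p_9/q_9
k=0  a_k=18  p_k/q_k = 18/1
k=1  a_k=1  p_k/q_k = 19/1
…
k=5  a_k=3  p_k/q_k = 779/42
…
k=7  a_k=4  p_k/q_k = 4711/254
k=8  a_k=1  p_k/q_k = 5694/307
k=9  a_k=1  p_k/q_k = 10405/561
→ (10405, 561).  Check: 10405²=108264025, 344·561²=108264024, difference 1.

10405 561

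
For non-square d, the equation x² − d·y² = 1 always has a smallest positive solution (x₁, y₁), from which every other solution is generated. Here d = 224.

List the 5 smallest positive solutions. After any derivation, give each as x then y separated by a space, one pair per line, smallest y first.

√224 = [14; 1,28, …], period ℓ=2 (even) → k=1
step 0: (14, 1)  from 14·(1,0) + (0,1)
step 1: (15, 1)  from 1·(14,1) + (1,0)
(x₁, y₁) = (15, 1);  15² − 224·1² = 1 ✓
(15+1√224)^2 = 449 + 30√224
(15+1√224)^3 = 13455 + 899√224
(15+1√224)^4 = 403201 + 26940√224
(15+1√224)^5 = 12082575 + 807301√224

15 1
449 30
13455 899
403201 26940
12082575 807301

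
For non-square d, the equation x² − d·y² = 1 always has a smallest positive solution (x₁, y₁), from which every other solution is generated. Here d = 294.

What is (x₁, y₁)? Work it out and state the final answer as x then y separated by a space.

4801 280

d=294: √d = [17; 6,1,4,1,6,34] (ℓ=6, even), read p_5/q_5
k=0  a_k=17  p_k/q_k = 17/1
k=1  a_k=6  p_k/q_k = 103/6
k=2  a_k=1  p_k/q_k = 120/7
k=3  a_k=4  p_k/q_k = 583/34
k=4  a_k=1  p_k/q_k = 703/41
k=5  a_k=6  p_k/q_k = 4801/280
(x₁, y₁) = (4801, 280);  4801² − 294·280² = 1 ✓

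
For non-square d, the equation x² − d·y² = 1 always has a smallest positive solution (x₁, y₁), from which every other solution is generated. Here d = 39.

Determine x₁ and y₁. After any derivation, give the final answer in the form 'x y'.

25 4

√39 = [6; 4,12, …], period ℓ=2 (even) → k=1
step 0: (6, 1)  from 6·(1,0) + (0,1)
step 1: (25, 4)  from 4·(6,1) + (1,0)
fundamental: x₁=25, y₁=4  (since 625 − 39·16 = 1)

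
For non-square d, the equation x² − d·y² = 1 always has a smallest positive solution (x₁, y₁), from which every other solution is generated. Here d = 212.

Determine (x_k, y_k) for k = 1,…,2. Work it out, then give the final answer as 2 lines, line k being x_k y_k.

66249 4550
8777860001 602865900

√212 → a₀=14, period (1,1,3,1,1,…,1,1,28); ℓ=14 even so k=13
a_0=14:  p_0=14·1+0=14,  q_0=14·0+1=1
a_1=1:  p_1=1·14+1=15,  q_1=1·1+0=1
a_2=1:  p_2=1·15+14=29,  q_2=1·1+1=2
…
a_6=1:  p_6=1·233+131=364,  q_6=1·16+9=25
a_7=6:  p_7=6·364+233=2417,  q_7=6·25+16=166
a_8=1:  p_8=1·2417+364=2781,  q_8=1·166+25=191
…
a_11=3:  p_11=3·7979+5198=29135,  q_11=3·548+357=2001
a_12=1:  p_12=1·29135+7979=37114,  q_12=1·2001+548=2549
a_13=1:  p_13=1·37114+29135=66249,  q_13=1·2549+2001=4550
→ (66249, 4550).  Check: 66249²=4388930001, 212·4550²=4388930000, difference 1.
(66249+4550√212)^2 = 8777860001 + 602865900√212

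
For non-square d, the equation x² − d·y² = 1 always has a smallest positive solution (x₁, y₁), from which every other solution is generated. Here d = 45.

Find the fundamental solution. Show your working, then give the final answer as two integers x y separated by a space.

161 24

[6; 1,2,2,2,1,12] for √45; ℓ=6 ⇒ convergent index 5
step 0: (6, 1)  from 6·(1,0) + (0,1)
step 1: (7, 1)  from 1·(6,1) + (1,0)
step 2: (20, 3)  from 2·(7,1) + (6,1)
…
step 4: (114, 17)  from 2·(47,7) + (20,3)
step 5: (161, 24)  from 1·(114,17) + (47,7)
(x₁, y₁) = (161, 24);  161² − 45·24² = 1 ✓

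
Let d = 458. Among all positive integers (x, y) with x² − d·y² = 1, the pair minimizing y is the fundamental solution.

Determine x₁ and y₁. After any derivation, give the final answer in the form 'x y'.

22899 1070

d=458: √d = [21; 2,2,42] (ℓ=3, odd), read p_5/q_5
a_0=21:  p_0=21·1+0=21,  q_0=21·0+1=1
a_1=2:  p_1=2·21+1=43,  q_1=2·1+0=2
…
a_3=42:  p_3=42·107+43=4537,  q_3=42·5+2=212
a_4=2:  p_4=2·4537+107=9181,  q_4=2·212+5=429
a_5=2:  p_5=2·9181+4537=22899,  q_5=2·429+212=1070
fundamental: x₁=22899, y₁=1070  (since 524364201 − 458·1144900 = 1)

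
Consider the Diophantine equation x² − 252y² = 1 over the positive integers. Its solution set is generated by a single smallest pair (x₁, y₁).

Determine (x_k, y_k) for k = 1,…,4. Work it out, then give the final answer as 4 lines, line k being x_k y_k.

127 8
32257 2032
8193151 516120
2081028097 131092448

d=252: √d = [15; 1,6,1,30] (ℓ=4, even), read p_3/q_3
a_0=15:  p_0=15·1+0=15,  q_0=15·0+1=1
…
a_2=6:  p_2=6·16+15=111,  q_2=6·1+1=7
a_3=1:  p_3=1·111+16=127,  q_3=1·7+1=8
→ (127, 8).  Check: 127²=16129, 252·8²=16128, difference 1.
k=2:  x_2 = 127·127+252·8·8 = 32257,  y_2 = 127·8+8·127 = 2032
k=3:  x_3 = 127·32257+252·8·2032 = 8193151,  y_3 = 127·2032+8·32257 = 516120
k=4:  x_4 = 127·8193151+252·8·516120 = 2081028097,  y_4 = 127·516120+8·8193151 = 131092448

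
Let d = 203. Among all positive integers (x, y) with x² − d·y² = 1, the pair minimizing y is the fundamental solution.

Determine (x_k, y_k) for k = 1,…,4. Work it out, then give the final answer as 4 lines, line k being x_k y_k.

√203 → a₀=14, period (4,28); ℓ=2 even so k=1
step 0: (14, 1)  from 14·(1,0) + (0,1)
step 1: (57, 4)  from 4·(14,1) + (1,0)
(x₁, y₁) = (57, 4);  57² − 203·4² = 1 ✓
n=2: (57,4)∘(57,4) = (57·57+203·4·4, 57·4+4·57) = (6497,456)
n=3: (6497,456)∘(57,4) = (57·6497+203·4·456, 57·456+4·6497) = (740601,51980)
n=4: (740601,51980)∘(57,4) = (57·740601+203·4·51980, 57·51980+4·740601) = (84422017,5925264)

57 4
6497 456
740601 51980
84422017 5925264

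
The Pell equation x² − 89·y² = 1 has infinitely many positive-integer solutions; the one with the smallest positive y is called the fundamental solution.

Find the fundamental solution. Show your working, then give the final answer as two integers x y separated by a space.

500001 53000

[9; 2,3,3,2,18] for √89; ℓ=5 ⇒ convergent index 9
k=0  a_k=9  p_k/q_k = 9/1
…
k=3  a_k=3  p_k/q_k = 217/23
…
k=5  a_k=18  p_k/q_k = 9217/977
…
k=7  a_k=3  p_k/q_k = 66019/6998
k=8  a_k=3  p_k/q_k = 216991/23001
k=9  a_k=2  p_k/q_k = 500001/53000
fundamental: x₁=500001, y₁=53000  (since 250001000001 − 89·2809000000 = 1)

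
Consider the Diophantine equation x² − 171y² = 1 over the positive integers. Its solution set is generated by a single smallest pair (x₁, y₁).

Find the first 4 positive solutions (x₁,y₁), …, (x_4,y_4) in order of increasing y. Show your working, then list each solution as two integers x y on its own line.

170 13
57799 4420
19651490 1502787
6681448801 510943160

√171 = [13; 13,26, …], period ℓ=2 (even) → k=1
i=0: a=13 ⇒ p=13, q=1
i=1: a=13 ⇒ p=170, q=13
(x₁, y₁) = (170, 13);  170² − 171·13² = 1 ✓
(x_2, y_2) = (170·170 + 171·13·13, 170·13 + 13·170) = (57799, 4420)
(x_3, y_3) = (170·57799 + 171·13·4420, 170·4420 + 13·57799) = (19651490, 1502787)
(x_4, y_4) = (170·19651490 + 171·13·1502787, 170·1502787 + 13·19651490) = (6681448801, 510943160)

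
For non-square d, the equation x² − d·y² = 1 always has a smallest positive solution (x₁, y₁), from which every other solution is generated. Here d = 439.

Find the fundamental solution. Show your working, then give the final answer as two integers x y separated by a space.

√439 → a₀=20, period (1,19,1,40); ℓ=4 even so k=3
i=0: a=20 ⇒ p=20, q=1
…
i=2: a=19 ⇒ p=419, q=20
i=3: a=1 ⇒ p=440, q=21
→ (440, 21).  Check: 440²=193600, 439·21²=193599, difference 1.

440 21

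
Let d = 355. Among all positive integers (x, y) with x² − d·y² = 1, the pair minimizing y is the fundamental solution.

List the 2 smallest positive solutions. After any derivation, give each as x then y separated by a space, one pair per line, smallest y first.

√355 = [18; 1,5,3,3,1,6,1,3,3,5,1,36, …], period ℓ=12 (even) → k=11
a_0=18:  p_0=18·1+0=18,  q_0=18·0+1=1
…
a_4=3:  p_4=3·358+113=1187,  q_4=3·19+6=63
a_5=1:  p_5=1·1187+358=1545,  q_5=1·63+19=82
a_6=6:  p_6=6·1545+1187=10457,  q_6=6·82+63=555
…
a_8=3:  p_8=3·12002+10457=46463,  q_8=3·637+555=2466
a_9=3:  p_9=3·46463+12002=151391,  q_9=3·2466+637=8035
a_10=5:  p_10=5·151391+46463=803418,  q_10=5·8035+2466=42641
a_11=1:  p_11=1·803418+151391=954809,  q_11=1·42641+8035=50676
fundamental: x₁=954809, y₁=50676  (since 911660226481 − 355·2568056976 = 1)
(x_2, y_2) = (954809·954809 + 355·50676·50676, 954809·50676 + 50676·954809) = (1823320452961, 96771801768)

954809 50676
1823320452961 96771801768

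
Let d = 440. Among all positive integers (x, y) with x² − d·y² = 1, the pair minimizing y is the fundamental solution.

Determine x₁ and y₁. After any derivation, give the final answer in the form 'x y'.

d=440: √d = [20; 1,40] (ℓ=2, even), read p_1/q_1
step 0: (20, 1)  from 20·(1,0) + (0,1)
step 1: (21, 1)  from 1·(20,1) + (1,0)
fundamental: x₁=21, y₁=1  (since 441 − 440·1 = 1)

21 1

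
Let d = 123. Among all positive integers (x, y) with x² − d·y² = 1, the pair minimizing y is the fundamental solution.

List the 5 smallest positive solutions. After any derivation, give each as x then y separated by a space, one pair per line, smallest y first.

√123 = [11; 11,22, …], period ℓ=2 (even) → k=1
a_0=11:  p_0=11·1+0=11,  q_0=11·0+1=1
a_1=11:  p_1=11·11+1=122,  q_1=11·1+0=11
(x₁, y₁) = (122, 11);  122² − 123·11² = 1 ✓
n=2: (122,11)∘(122,11) = (122·122+123·11·11, 122·11+11·122) = (29767,2684)
n=3: (29767,2684)∘(122,11) = (122·29767+123·11·2684, 122·2684+11·29767) = (7263026,654885)
n=4: (7263026,654885)∘(122,11) = (122·7263026+123·11·654885, 122·654885+11·7263026) = (1772148577,159789256)
n=5: (1772148577,159789256)∘(122,11) = (122·1772148577+123·11·159789256, 122·159789256+11·1772148577) = (432396989762,38987923579)

122 11
29767 2684
7263026 654885
1772148577 159789256
432396989762 38987923579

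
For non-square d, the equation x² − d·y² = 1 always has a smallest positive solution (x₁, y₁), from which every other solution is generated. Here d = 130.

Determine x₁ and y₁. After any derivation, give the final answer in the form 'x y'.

√130 = [11; 2,2,22, …], period ℓ=3 (odd) → k=5
step 0: (11, 1)  from 11·(1,0) + (0,1)
step 1: (23, 2)  from 2·(11,1) + (1,0)
step 2: (57, 5)  from 2·(23,2) + (11,1)
step 3: (1277, 112)  from 22·(57,5) + (23,2)
step 4: (2611, 229)  from 2·(1277,112) + (57,5)
step 5: (6499, 570)  from 2·(2611,229) + (1277,112)
fundamental: x₁=6499, y₁=570  (since 42237001 − 130·324900 = 1)

6499 570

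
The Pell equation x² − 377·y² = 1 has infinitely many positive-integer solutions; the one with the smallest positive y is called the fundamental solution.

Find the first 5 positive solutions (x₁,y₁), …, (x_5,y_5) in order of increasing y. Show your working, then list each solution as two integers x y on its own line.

√377 → a₀=19, period (2,2,2,38); ℓ=4 even so k=3
k=0  a_k=19  p_k/q_k = 19/1
…
k=2  a_k=2  p_k/q_k = 97/5
k=3  a_k=2  p_k/q_k = 233/12
→ (233, 12).  Check: 233²=54289, 377·12²=54288, difference 1.
(x_2, y_2) = (233·233 + 377·12·12, 233·12 + 12·233) = (108577, 5592)
(x_3, y_3) = (233·108577 + 377·12·5592, 233·5592 + 12·108577) = (50596649, 2605860)
(x_4, y_4) = (233·50596649 + 377·12·2605860, 233·2605860 + 12·50596649) = (23577929857, 1214325168)
(x_5, y_5) = (233·23577929857 + 377·12·1214325168, 233·1214325168 + 12·23577929857) = (10987264716713, 565872922428)

233 12
108577 5592
50596649 2605860
23577929857 1214325168
10987264716713 565872922428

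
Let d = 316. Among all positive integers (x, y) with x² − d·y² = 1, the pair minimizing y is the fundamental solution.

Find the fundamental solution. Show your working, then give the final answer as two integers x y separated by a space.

12799 720

√316 = [17; 1,3,2,8,2,3,1,34, …], period ℓ=8 (even) → k=7
step 0: (17, 1)  from 17·(1,0) + (0,1)
step 1: (18, 1)  from 1·(17,1) + (1,0)
…
step 4: (1351, 76)  from 8·(160,9) + (71,4)
…
step 6: (9937, 559)  from 3·(2862,161) + (1351,76)
step 7: (12799, 720)  from 1·(9937,559) + (2862,161)
→ (12799, 720).  Check: 12799²=163814401, 316·720²=163814400, difference 1.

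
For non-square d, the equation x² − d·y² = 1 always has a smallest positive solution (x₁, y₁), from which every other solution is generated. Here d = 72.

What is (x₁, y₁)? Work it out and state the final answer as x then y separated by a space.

17 2

d=72: √d = [8; 2,16] (ℓ=2, even), read p_1/q_1
i=0: a=8 ⇒ p=8, q=1
i=1: a=2 ⇒ p=17, q=2
→ (17, 2).  Check: 17²=289, 72·2²=288, difference 1.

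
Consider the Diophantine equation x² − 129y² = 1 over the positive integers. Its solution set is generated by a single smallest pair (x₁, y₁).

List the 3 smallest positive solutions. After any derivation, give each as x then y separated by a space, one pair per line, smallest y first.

d=129: √d = [11; 2,1,3,1,6,1,3,1,2,22] (ℓ=10, even), read p_9/q_9
i=0: a=11 ⇒ p=11, q=1
…
i=2: a=1 ⇒ p=34, q=3
i=3: a=3 ⇒ p=125, q=11
…
i=5: a=6 ⇒ p=1079, q=95
i=6: a=1 ⇒ p=1238, q=109
i=7: a=3 ⇒ p=4793, q=422
i=8: a=1 ⇒ p=6031, q=531
i=9: a=2 ⇒ p=16855, q=1484
fundamental: x₁=16855, y₁=1484  (since 284091025 − 129·2202256 = 1)
n=2: (16855,1484)∘(16855,1484) = (16855·16855+129·1484·1484, 16855·1484+1484·16855) = (568182049,50025640)
n=3: (568182049,50025640)∘(16855,1484) = (16855·568182049+129·1484·50025640, 16855·50025640+1484·568182049) = (19153416854935,1686364322916)

16855 1484
568182049 50025640
19153416854935 1686364322916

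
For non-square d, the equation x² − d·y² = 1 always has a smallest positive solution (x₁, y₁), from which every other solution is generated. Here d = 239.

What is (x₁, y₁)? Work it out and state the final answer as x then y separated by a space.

6195120 400729

√239 → a₀=15, period (2,5,1,2,4,15,4,2,1,5,2,30); ℓ=12 even so k=11
a_0=15:  p_0=15·1+0=15,  q_0=15·0+1=1
a_1=2:  p_1=2·15+1=31,  q_1=2·1+0=2
a_2=5:  p_2=5·31+15=170,  q_2=5·2+1=11
a_3=1:  p_3=1·170+31=201,  q_3=1·11+2=13
…
a_5=4:  p_5=4·572+201=2489,  q_5=4·37+13=161
…
a_9=1:  p_9=1·346141+154117=500258,  q_9=1·22390+9969=32359
a_10=5:  p_10=5·500258+346141=2847431,  q_10=5·32359+22390=184185
a_11=2:  p_11=2·2847431+500258=6195120,  q_11=2·184185+32359=400729
→ (6195120, 400729).  Check: 6195120²=38379511814400, 239·400729²=38379511814399, difference 1.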